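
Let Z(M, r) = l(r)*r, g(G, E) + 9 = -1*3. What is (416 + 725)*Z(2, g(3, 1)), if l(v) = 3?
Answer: -41076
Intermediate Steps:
g(G, E) = -12 (g(G, E) = -9 - 1*3 = -9 - 3 = -12)
Z(M, r) = 3*r
(416 + 725)*Z(2, g(3, 1)) = (416 + 725)*(3*(-12)) = 1141*(-36) = -41076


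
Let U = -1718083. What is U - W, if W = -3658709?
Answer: 1940626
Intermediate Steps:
U - W = -1718083 - 1*(-3658709) = -1718083 + 3658709 = 1940626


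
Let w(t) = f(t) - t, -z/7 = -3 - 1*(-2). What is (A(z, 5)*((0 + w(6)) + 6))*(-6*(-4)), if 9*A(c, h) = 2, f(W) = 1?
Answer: 16/3 ≈ 5.3333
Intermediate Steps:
z = 7 (z = -7*(-3 - 1*(-2)) = -7*(-3 + 2) = -7*(-1) = 7)
A(c, h) = 2/9 (A(c, h) = (⅑)*2 = 2/9)
w(t) = 1 - t
(A(z, 5)*((0 + w(6)) + 6))*(-6*(-4)) = (2*((0 + (1 - 1*6)) + 6)/9)*(-6*(-4)) = (2*((0 + (1 - 6)) + 6)/9)*24 = (2*((0 - 5) + 6)/9)*24 = (2*(-5 + 6)/9)*24 = ((2/9)*1)*24 = (2/9)*24 = 16/3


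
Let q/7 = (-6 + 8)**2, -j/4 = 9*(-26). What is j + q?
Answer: 964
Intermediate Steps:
j = 936 (j = -36*(-26) = -4*(-234) = 936)
q = 28 (q = 7*(-6 + 8)**2 = 7*2**2 = 7*4 = 28)
j + q = 936 + 28 = 964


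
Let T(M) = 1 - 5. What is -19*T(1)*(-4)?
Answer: -304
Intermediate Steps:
T(M) = -4
-19*T(1)*(-4) = -19*(-4)*(-4) = 76*(-4) = -304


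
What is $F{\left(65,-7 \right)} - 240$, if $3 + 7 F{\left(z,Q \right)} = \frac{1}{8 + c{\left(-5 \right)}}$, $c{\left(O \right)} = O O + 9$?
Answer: $- \frac{70685}{294} \approx -240.43$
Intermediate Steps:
$c{\left(O \right)} = 9 + O^{2}$ ($c{\left(O \right)} = O^{2} + 9 = 9 + O^{2}$)
$F{\left(z,Q \right)} = - \frac{125}{294}$ ($F{\left(z,Q \right)} = - \frac{3}{7} + \frac{1}{7 \left(8 + \left(9 + \left(-5\right)^{2}\right)\right)} = - \frac{3}{7} + \frac{1}{7 \left(8 + \left(9 + 25\right)\right)} = - \frac{3}{7} + \frac{1}{7 \left(8 + 34\right)} = - \frac{3}{7} + \frac{1}{7 \cdot 42} = - \frac{3}{7} + \frac{1}{7} \cdot \frac{1}{42} = - \frac{3}{7} + \frac{1}{294} = - \frac{125}{294}$)
$F{\left(65,-7 \right)} - 240 = - \frac{125}{294} - 240 = - \frac{70685}{294}$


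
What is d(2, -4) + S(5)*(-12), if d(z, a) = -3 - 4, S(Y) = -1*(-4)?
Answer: -55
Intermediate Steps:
S(Y) = 4
d(z, a) = -7
d(2, -4) + S(5)*(-12) = -7 + 4*(-12) = -7 - 48 = -55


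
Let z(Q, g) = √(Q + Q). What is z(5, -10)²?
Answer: 10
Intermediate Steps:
z(Q, g) = √2*√Q (z(Q, g) = √(2*Q) = √2*√Q)
z(5, -10)² = (√2*√5)² = (√10)² = 10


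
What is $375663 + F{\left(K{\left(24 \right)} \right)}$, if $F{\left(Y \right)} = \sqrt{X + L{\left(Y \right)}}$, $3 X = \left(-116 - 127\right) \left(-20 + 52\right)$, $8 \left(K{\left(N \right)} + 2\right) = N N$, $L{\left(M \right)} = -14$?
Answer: $375663 + i \sqrt{2606} \approx 3.7566 \cdot 10^{5} + 51.049 i$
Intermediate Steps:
$K{\left(N \right)} = -2 + \frac{N^{2}}{8}$ ($K{\left(N \right)} = -2 + \frac{N N}{8} = -2 + \frac{N^{2}}{8}$)
$X = -2592$ ($X = \frac{\left(-116 - 127\right) \left(-20 + 52\right)}{3} = \frac{\left(-243\right) 32}{3} = \frac{1}{3} \left(-7776\right) = -2592$)
$F{\left(Y \right)} = i \sqrt{2606}$ ($F{\left(Y \right)} = \sqrt{-2592 - 14} = \sqrt{-2606} = i \sqrt{2606}$)
$375663 + F{\left(K{\left(24 \right)} \right)} = 375663 + i \sqrt{2606}$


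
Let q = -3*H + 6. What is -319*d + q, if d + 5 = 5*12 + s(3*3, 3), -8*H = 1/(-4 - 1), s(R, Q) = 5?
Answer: -765363/40 ≈ -19134.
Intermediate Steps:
H = 1/40 (H = -1/(8*(-4 - 1)) = -⅛/(-5) = -⅛*(-⅕) = 1/40 ≈ 0.025000)
q = 237/40 (q = -3*1/40 + 6 = -3/40 + 6 = 237/40 ≈ 5.9250)
d = 60 (d = -5 + (5*12 + 5) = -5 + (60 + 5) = -5 + 65 = 60)
-319*d + q = -319*60 + 237/40 = -19140 + 237/40 = -765363/40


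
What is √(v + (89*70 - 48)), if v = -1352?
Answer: √4830 ≈ 69.498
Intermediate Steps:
√(v + (89*70 - 48)) = √(-1352 + (89*70 - 48)) = √(-1352 + (6230 - 48)) = √(-1352 + 6182) = √4830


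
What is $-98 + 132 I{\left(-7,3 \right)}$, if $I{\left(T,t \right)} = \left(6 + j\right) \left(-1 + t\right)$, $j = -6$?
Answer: $-98$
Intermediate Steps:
$I{\left(T,t \right)} = 0$ ($I{\left(T,t \right)} = \left(6 - 6\right) \left(-1 + t\right) = 0 \left(-1 + t\right) = 0$)
$-98 + 132 I{\left(-7,3 \right)} = -98 + 132 \cdot 0 = -98 + 0 = -98$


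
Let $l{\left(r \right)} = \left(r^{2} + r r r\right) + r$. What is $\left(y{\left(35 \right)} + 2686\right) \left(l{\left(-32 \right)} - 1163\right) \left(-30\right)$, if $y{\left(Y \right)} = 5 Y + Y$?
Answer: $2861740320$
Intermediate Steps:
$y{\left(Y \right)} = 6 Y$
$l{\left(r \right)} = r + r^{2} + r^{3}$ ($l{\left(r \right)} = \left(r^{2} + r^{2} r\right) + r = \left(r^{2} + r^{3}\right) + r = r + r^{2} + r^{3}$)
$\left(y{\left(35 \right)} + 2686\right) \left(l{\left(-32 \right)} - 1163\right) \left(-30\right) = \left(6 \cdot 35 + 2686\right) \left(- 32 \left(1 - 32 + \left(-32\right)^{2}\right) - 1163\right) \left(-30\right) = \left(210 + 2686\right) \left(- 32 \left(1 - 32 + 1024\right) - 1163\right) \left(-30\right) = 2896 \left(\left(-32\right) 993 - 1163\right) \left(-30\right) = 2896 \left(-31776 - 1163\right) \left(-30\right) = 2896 \left(-32939\right) \left(-30\right) = \left(-95391344\right) \left(-30\right) = 2861740320$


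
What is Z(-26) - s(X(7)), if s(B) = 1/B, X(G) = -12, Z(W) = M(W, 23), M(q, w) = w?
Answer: 277/12 ≈ 23.083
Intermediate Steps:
Z(W) = 23
Z(-26) - s(X(7)) = 23 - 1/(-12) = 23 - 1*(-1/12) = 23 + 1/12 = 277/12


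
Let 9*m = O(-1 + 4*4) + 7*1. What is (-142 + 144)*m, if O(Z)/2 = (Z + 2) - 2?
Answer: 74/9 ≈ 8.2222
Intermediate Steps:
O(Z) = 2*Z (O(Z) = 2*((Z + 2) - 2) = 2*((2 + Z) - 2) = 2*Z)
m = 37/9 (m = (2*(-1 + 4*4) + 7*1)/9 = (2*(-1 + 16) + 7)/9 = (2*15 + 7)/9 = (30 + 7)/9 = (⅑)*37 = 37/9 ≈ 4.1111)
(-142 + 144)*m = (-142 + 144)*(37/9) = 2*(37/9) = 74/9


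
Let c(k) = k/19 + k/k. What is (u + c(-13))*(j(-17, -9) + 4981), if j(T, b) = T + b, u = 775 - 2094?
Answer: -124147525/19 ≈ -6.5341e+6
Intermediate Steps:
u = -1319
c(k) = 1 + k/19 (c(k) = k*(1/19) + 1 = k/19 + 1 = 1 + k/19)
(u + c(-13))*(j(-17, -9) + 4981) = (-1319 + (1 + (1/19)*(-13)))*((-17 - 9) + 4981) = (-1319 + (1 - 13/19))*(-26 + 4981) = (-1319 + 6/19)*4955 = -25055/19*4955 = -124147525/19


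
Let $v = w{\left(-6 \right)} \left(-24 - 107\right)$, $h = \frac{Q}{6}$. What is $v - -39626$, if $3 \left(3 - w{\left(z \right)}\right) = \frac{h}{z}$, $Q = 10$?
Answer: $\frac{2117927}{54} \approx 39221.0$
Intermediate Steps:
$h = \frac{5}{3}$ ($h = \frac{10}{6} = 10 \cdot \frac{1}{6} = \frac{5}{3} \approx 1.6667$)
$w{\left(z \right)} = 3 - \frac{5}{9 z}$ ($w{\left(z \right)} = 3 - \frac{\frac{5}{3} \frac{1}{z}}{3} = 3 - \frac{5}{9 z}$)
$v = - \frac{21877}{54}$ ($v = \left(3 - \frac{5}{9 \left(-6\right)}\right) \left(-24 - 107\right) = \left(3 - - \frac{5}{54}\right) \left(-131\right) = \left(3 + \frac{5}{54}\right) \left(-131\right) = \frac{167}{54} \left(-131\right) = - \frac{21877}{54} \approx -405.13$)
$v - -39626 = - \frac{21877}{54} - -39626 = - \frac{21877}{54} + 39626 = \frac{2117927}{54}$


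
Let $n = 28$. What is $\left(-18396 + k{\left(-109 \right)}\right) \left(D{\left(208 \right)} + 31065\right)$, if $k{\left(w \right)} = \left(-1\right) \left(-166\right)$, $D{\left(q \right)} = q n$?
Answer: $-672486470$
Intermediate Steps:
$D{\left(q \right)} = 28 q$ ($D{\left(q \right)} = q 28 = 28 q$)
$k{\left(w \right)} = 166$
$\left(-18396 + k{\left(-109 \right)}\right) \left(D{\left(208 \right)} + 31065\right) = \left(-18396 + 166\right) \left(28 \cdot 208 + 31065\right) = - 18230 \left(5824 + 31065\right) = \left(-18230\right) 36889 = -672486470$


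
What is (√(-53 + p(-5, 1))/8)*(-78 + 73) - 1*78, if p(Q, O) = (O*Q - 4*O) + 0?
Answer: -78 - 5*I*√62/8 ≈ -78.0 - 4.9213*I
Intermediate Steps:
p(Q, O) = -4*O + O*Q (p(Q, O) = (-4*O + O*Q) + 0 = -4*O + O*Q)
(√(-53 + p(-5, 1))/8)*(-78 + 73) - 1*78 = (√(-53 + 1*(-4 - 5))/8)*(-78 + 73) - 1*78 = (√(-53 + 1*(-9))*(⅛))*(-5) - 78 = (√(-53 - 9)*(⅛))*(-5) - 78 = (√(-62)*(⅛))*(-5) - 78 = ((I*√62)*(⅛))*(-5) - 78 = (I*√62/8)*(-5) - 78 = -5*I*√62/8 - 78 = -78 - 5*I*√62/8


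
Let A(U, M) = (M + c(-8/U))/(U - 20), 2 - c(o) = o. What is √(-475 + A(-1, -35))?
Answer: I*√208614/21 ≈ 21.75*I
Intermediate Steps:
c(o) = 2 - o
A(U, M) = (2 + M + 8/U)/(-20 + U) (A(U, M) = (M + (2 - (-8)/U))/(U - 20) = (M + (2 + 8/U))/(-20 + U) = (2 + M + 8/U)/(-20 + U))
√(-475 + A(-1, -35)) = √(-475 + (8 - (2 - 35))/((-1)*(-20 - 1))) = √(-475 - 1*(8 - 1*(-33))/(-21)) = √(-475 - 1*(-1/21)*(8 + 33)) = √(-475 - 1*(-1/21)*41) = √(-475 + 41/21) = √(-9934/21) = I*√208614/21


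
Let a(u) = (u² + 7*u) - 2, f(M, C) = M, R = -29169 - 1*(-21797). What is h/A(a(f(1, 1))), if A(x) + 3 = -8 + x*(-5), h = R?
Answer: 7372/41 ≈ 179.80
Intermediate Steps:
R = -7372 (R = -29169 + 21797 = -7372)
h = -7372
a(u) = -2 + u² + 7*u
A(x) = -11 - 5*x (A(x) = -3 + (-8 + x*(-5)) = -3 + (-8 - 5*x) = -11 - 5*x)
h/A(a(f(1, 1))) = -7372/(-11 - 5*(-2 + 1² + 7*1)) = -7372/(-11 - 5*(-2 + 1 + 7)) = -7372/(-11 - 5*6) = -7372/(-11 - 30) = -7372/(-41) = -7372*(-1/41) = 7372/41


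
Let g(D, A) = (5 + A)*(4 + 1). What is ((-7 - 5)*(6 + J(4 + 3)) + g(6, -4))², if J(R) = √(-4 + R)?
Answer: 4921 + 1608*√3 ≈ 7706.1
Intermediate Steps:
g(D, A) = 25 + 5*A (g(D, A) = (5 + A)*5 = 25 + 5*A)
((-7 - 5)*(6 + J(4 + 3)) + g(6, -4))² = ((-7 - 5)*(6 + √(-4 + (4 + 3))) + (25 + 5*(-4)))² = (-12*(6 + √(-4 + 7)) + (25 - 20))² = (-12*(6 + √3) + 5)² = ((-72 - 12*√3) + 5)² = (-67 - 12*√3)²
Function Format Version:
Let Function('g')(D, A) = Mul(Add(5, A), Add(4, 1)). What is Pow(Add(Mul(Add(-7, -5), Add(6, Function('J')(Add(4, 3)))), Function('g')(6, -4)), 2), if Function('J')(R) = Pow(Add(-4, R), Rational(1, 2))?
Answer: Add(4921, Mul(1608, Pow(3, Rational(1, 2)))) ≈ 7706.1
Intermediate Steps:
Function('g')(D, A) = Add(25, Mul(5, A)) (Function('g')(D, A) = Mul(Add(5, A), 5) = Add(25, Mul(5, A)))
Pow(Add(Mul(Add(-7, -5), Add(6, Function('J')(Add(4, 3)))), Function('g')(6, -4)), 2) = Pow(Add(Mul(Add(-7, -5), Add(6, Pow(Add(-4, Add(4, 3)), Rational(1, 2)))), Add(25, Mul(5, -4))), 2) = Pow(Add(Mul(-12, Add(6, Pow(Add(-4, 7), Rational(1, 2)))), Add(25, -20)), 2) = Pow(Add(Mul(-12, Add(6, Pow(3, Rational(1, 2)))), 5), 2) = Pow(Add(Add(-72, Mul(-12, Pow(3, Rational(1, 2)))), 5), 2) = Pow(Add(-67, Mul(-12, Pow(3, Rational(1, 2)))), 2)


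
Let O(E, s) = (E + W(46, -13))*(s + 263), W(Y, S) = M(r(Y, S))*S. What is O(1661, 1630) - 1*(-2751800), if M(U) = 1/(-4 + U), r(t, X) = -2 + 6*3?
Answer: 23576089/4 ≈ 5.8940e+6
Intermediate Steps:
r(t, X) = 16 (r(t, X) = -2 + 18 = 16)
W(Y, S) = S/12 (W(Y, S) = S/(-4 + 16) = S/12)
O(E, s) = (263 + s)*(-13/12 + E) (O(E, s) = (E + (1/12)*(-13))*(s + 263) = (E - 13/12)*(263 + s) = (-13/12 + E)*(263 + s) = (263 + s)*(-13/12 + E))
O(1661, 1630) - 1*(-2751800) = (-3419/12 + 263*1661 - 13/12*1630 + 1661*1630) - 1*(-2751800) = (-3419/12 + 436843 - 10595/6 + 2707430) + 2751800 = 12568889/4 + 2751800 = 23576089/4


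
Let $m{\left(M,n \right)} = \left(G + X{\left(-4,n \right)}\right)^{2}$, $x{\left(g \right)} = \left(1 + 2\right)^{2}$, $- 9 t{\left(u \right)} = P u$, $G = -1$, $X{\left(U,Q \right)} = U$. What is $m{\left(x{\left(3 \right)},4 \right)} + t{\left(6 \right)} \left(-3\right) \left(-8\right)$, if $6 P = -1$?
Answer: $\frac{83}{3} \approx 27.667$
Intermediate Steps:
$P = - \frac{1}{6}$ ($P = \frac{1}{6} \left(-1\right) = - \frac{1}{6} \approx -0.16667$)
$t{\left(u \right)} = \frac{u}{54}$ ($t{\left(u \right)} = - \frac{\left(- \frac{1}{6}\right) u}{9} = \frac{u}{54}$)
$x{\left(g \right)} = 9$ ($x{\left(g \right)} = 3^{2} = 9$)
$m{\left(M,n \right)} = 25$ ($m{\left(M,n \right)} = \left(-1 - 4\right)^{2} = \left(-5\right)^{2} = 25$)
$m{\left(x{\left(3 \right)},4 \right)} + t{\left(6 \right)} \left(-3\right) \left(-8\right) = 25 + \frac{1}{54} \cdot 6 \left(-3\right) \left(-8\right) = 25 + \frac{1}{9} \left(-3\right) \left(-8\right) = 25 - - \frac{8}{3} = 25 + \frac{8}{3} = \frac{83}{3}$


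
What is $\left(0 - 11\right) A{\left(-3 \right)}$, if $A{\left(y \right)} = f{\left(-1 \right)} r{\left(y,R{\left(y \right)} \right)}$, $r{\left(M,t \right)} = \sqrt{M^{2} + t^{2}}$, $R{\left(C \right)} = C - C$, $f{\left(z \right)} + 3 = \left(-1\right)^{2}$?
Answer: $66$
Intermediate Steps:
$f{\left(z \right)} = -2$ ($f{\left(z \right)} = -3 + \left(-1\right)^{2} = -3 + 1 = -2$)
$R{\left(C \right)} = 0$
$A{\left(y \right)} = - 2 \sqrt{y^{2}}$ ($A{\left(y \right)} = - 2 \sqrt{y^{2} + 0^{2}} = - 2 \sqrt{y^{2} + 0} = - 2 \sqrt{y^{2}}$)
$\left(0 - 11\right) A{\left(-3 \right)} = \left(0 - 11\right) \left(- 2 \sqrt{\left(-3\right)^{2}}\right) = - 11 \left(- 2 \sqrt{9}\right) = - 11 \left(\left(-2\right) 3\right) = \left(-11\right) \left(-6\right) = 66$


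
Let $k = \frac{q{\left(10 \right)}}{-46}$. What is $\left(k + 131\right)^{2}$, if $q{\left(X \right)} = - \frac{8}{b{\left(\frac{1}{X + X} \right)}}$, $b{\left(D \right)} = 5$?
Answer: $\frac{227074761}{13225} \approx 17170.0$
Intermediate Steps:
$q{\left(X \right)} = - \frac{8}{5}$
$k = \frac{4}{115}$ ($k = - \frac{8}{5 \left(-46\right)} = \left(- \frac{8}{5}\right) \left(- \frac{1}{46}\right) = \frac{4}{115} \approx 0.034783$)
$\left(k + 131\right)^{2} = \left(\frac{4}{115} + 131\right)^{2} = \left(\frac{15069}{115}\right)^{2} = \frac{227074761}{13225}$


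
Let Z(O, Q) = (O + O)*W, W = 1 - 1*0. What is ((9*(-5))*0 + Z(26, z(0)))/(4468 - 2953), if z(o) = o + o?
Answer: 52/1515 ≈ 0.034323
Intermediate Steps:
W = 1 (W = 1 + 0 = 1)
z(o) = 2*o
Z(O, Q) = 2*O (Z(O, Q) = (O + O)*1 = (2*O)*1 = 2*O)
((9*(-5))*0 + Z(26, z(0)))/(4468 - 2953) = ((9*(-5))*0 + 2*26)/(4468 - 2953) = (-45*0 + 52)/1515 = (0 + 52)*(1/1515) = 52*(1/1515) = 52/1515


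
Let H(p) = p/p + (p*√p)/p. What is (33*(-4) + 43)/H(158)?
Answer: 89/157 - 89*√158/157 ≈ -6.5587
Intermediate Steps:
H(p) = 1 + √p (H(p) = 1 + p^(3/2)/p = 1 + √p)
(33*(-4) + 43)/H(158) = (33*(-4) + 43)/(1 + √158) = (-132 + 43)/(1 + √158) = -89/(1 + √158)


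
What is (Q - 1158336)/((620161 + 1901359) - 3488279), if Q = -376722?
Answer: 511686/322253 ≈ 1.5878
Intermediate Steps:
(Q - 1158336)/((620161 + 1901359) - 3488279) = (-376722 - 1158336)/((620161 + 1901359) - 3488279) = -1535058/(2521520 - 3488279) = -1535058/(-966759) = -1535058*(-1/966759) = 511686/322253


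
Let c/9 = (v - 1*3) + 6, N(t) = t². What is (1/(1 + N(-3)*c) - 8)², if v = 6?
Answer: 34093921/532900 ≈ 63.978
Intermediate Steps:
c = 81 (c = 9*((6 - 1*3) + 6) = 9*((6 - 3) + 6) = 9*(3 + 6) = 9*9 = 81)
(1/(1 + N(-3)*c) - 8)² = (1/(1 + (-3)²*81) - 8)² = (1/(1 + 9*81) - 8)² = (1/(1 + 729) - 8)² = (1/730 - 8)² = (-5839/730)² = 34093921/532900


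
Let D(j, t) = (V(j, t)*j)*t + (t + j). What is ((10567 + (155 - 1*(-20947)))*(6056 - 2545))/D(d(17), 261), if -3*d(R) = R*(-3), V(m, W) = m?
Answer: 111189859/75707 ≈ 1468.7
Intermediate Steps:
d(R) = R (d(R) = -R*(-3)/3 = -(-1)*R = R)
D(j, t) = j + t + t*j**2 (D(j, t) = (j*j)*t + (t + j) = j**2*t + (j + t) = t*j**2 + (j + t) = j + t + t*j**2)
((10567 + (155 - 1*(-20947)))*(6056 - 2545))/D(d(17), 261) = ((10567 + (155 - 1*(-20947)))*(6056 - 2545))/(17 + 261 + 261*17**2) = ((10567 + (155 + 20947))*3511)/(17 + 261 + 261*289) = ((10567 + 21102)*3511)/(17 + 261 + 75429) = (31669*3511)/75707 = 111189859*(1/75707) = 111189859/75707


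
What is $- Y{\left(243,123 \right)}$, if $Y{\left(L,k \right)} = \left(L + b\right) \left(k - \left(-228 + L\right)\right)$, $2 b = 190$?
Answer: $-36504$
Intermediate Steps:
$b = 95$ ($b = \frac{1}{2} \cdot 190 = 95$)
$Y{\left(L,k \right)} = \left(95 + L\right) \left(228 + k - L\right)$ ($Y{\left(L,k \right)} = \left(L + 95\right) \left(k - \left(-228 + L\right)\right) = \left(95 + L\right) \left(228 + k - L\right)$)
$- Y{\left(243,123 \right)} = - (21660 - 243^{2} + 95 \cdot 123 + 133 \cdot 243 + 243 \cdot 123) = - (21660 - 59049 + 11685 + 32319 + 29889) = \left(-1\right) 36504 = -36504$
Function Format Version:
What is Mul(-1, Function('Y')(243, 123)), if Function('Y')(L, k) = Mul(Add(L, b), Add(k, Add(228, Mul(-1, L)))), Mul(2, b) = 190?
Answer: -36504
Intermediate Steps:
b = 95 (b = Mul(Rational(1, 2), 190) = 95)
Function('Y')(L, k) = Mul(Add(95, L), Add(228, k, Mul(-1, L))) (Function('Y')(L, k) = Mul(Add(L, 95), Add(k, Add(228, Mul(-1, L)))) = Mul(Add(95, L), Add(228, k, Mul(-1, L))))
Mul(-1, Function('Y')(243, 123)) = Mul(-1, Add(21660, Mul(-1, Pow(243, 2)), Mul(95, 123), Mul(133, 243), Mul(243, 123))) = Mul(-1, Add(21660, Mul(-1, 59049), 11685, 32319, 29889)) = Mul(-1, Add(21660, -59049, 11685, 32319, 29889)) = Mul(-1, 36504) = -36504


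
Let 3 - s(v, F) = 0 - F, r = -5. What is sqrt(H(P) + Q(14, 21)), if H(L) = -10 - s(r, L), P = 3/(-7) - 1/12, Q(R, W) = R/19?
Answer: 11*I*sqrt(61845)/798 ≈ 3.428*I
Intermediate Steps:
Q(R, W) = R/19 (Q(R, W) = R*(1/19) = R/19)
P = -43/84 (P = 3*(-1/7) - 1*1/12 = -3/7 - 1/12 = -43/84 ≈ -0.51190)
s(v, F) = 3 + F (s(v, F) = 3 - (0 - F) = 3 - (-1)*F = 3 + F)
H(L) = -13 - L (H(L) = -10 - (3 + L) = -10 + (-3 - L) = -13 - L)
sqrt(H(P) + Q(14, 21)) = sqrt((-13 - 1*(-43/84)) + (1/19)*14) = sqrt((-13 + 43/84) + 14/19) = sqrt(-1049/84 + 14/19) = sqrt(-18755/1596) = 11*I*sqrt(61845)/798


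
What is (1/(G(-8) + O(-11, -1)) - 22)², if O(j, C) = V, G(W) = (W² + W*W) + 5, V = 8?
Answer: 9616201/19881 ≈ 483.69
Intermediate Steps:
G(W) = 5 + 2*W² (G(W) = (W² + W²) + 5 = 2*W² + 5 = 5 + 2*W²)
O(j, C) = 8
(1/(G(-8) + O(-11, -1)) - 22)² = (1/((5 + 2*(-8)²) + 8) - 22)² = (1/((5 + 2*64) + 8) - 22)² = (1/((5 + 128) + 8) - 22)² = (1/(133 + 8) - 22)² = (1/141 - 22)² = (-3101/141)² = 9616201/19881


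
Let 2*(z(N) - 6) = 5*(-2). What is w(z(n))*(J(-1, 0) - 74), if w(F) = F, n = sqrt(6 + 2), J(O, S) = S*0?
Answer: -74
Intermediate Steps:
J(O, S) = 0
n = 2*sqrt(2) (n = sqrt(8) = 2*sqrt(2) ≈ 2.8284)
z(N) = 1 (z(N) = 6 + (5*(-2))/2 = 6 + (1/2)*(-10) = 6 - 5 = 1)
w(z(n))*(J(-1, 0) - 74) = 1*(0 - 74) = 1*(-74) = -74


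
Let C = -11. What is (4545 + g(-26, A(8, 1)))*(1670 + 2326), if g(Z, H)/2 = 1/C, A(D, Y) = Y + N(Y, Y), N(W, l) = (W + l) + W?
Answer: 199772028/11 ≈ 1.8161e+7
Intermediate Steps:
N(W, l) = l + 2*W
A(D, Y) = 4*Y (A(D, Y) = Y + (Y + 2*Y) = Y + 3*Y = 4*Y)
g(Z, H) = -2/11 (g(Z, H) = 2/(-11) = 2*(-1/11) = -2/11)
(4545 + g(-26, A(8, 1)))*(1670 + 2326) = (4545 - 2/11)*(1670 + 2326) = (49993/11)*3996 = 199772028/11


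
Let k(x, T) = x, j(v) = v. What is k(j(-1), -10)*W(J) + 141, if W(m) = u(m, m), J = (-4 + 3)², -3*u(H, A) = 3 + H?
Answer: 427/3 ≈ 142.33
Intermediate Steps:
u(H, A) = -1 - H/3 (u(H, A) = -(3 + H)/3 = -1 - H/3)
J = 1 (J = (-1)² = 1)
W(m) = -1 - m/3
k(j(-1), -10)*W(J) + 141 = -(-1 - ⅓*1) + 141 = -(-1 - ⅓) + 141 = -1*(-4/3) + 141 = 4/3 + 141 = 427/3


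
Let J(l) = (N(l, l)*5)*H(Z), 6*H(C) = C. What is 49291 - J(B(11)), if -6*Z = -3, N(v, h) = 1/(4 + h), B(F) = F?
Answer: 1774475/36 ≈ 49291.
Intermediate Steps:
Z = 1/2 (Z = -1/6*(-3) = 1/2 ≈ 0.50000)
H(C) = C/6
J(l) = 5/(12*(4 + l)) (J(l) = (5/(4 + l))*((1/6)*(1/2)) = (5/(4 + l))*(1/12) = 5/(12*(4 + l)))
49291 - J(B(11)) = 49291 - 5/(12*(4 + 11)) = 49291 - 5/(12*15) = 49291 - 1*1/36 = 49291 - 1/36 = 1774475/36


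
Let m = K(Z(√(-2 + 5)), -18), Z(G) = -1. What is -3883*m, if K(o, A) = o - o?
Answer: 0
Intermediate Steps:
K(o, A) = 0
m = 0
-3883*m = -3883*0 = 0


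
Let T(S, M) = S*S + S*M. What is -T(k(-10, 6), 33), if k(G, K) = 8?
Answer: -328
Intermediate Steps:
T(S, M) = S**2 + M*S
-T(k(-10, 6), 33) = -8*(33 + 8) = -8*41 = -1*328 = -328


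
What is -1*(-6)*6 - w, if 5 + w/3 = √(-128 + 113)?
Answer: 51 - 3*I*√15 ≈ 51.0 - 11.619*I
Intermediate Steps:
w = -15 + 3*I*√15 (w = -15 + 3*√(-128 + 113) = -15 + 3*√(-15) = -15 + 3*(I*√15) = -15 + 3*I*√15 ≈ -15.0 + 11.619*I)
-1*(-6)*6 - w = -1*(-6)*6 - (-15 + 3*I*√15) = 6*6 + (15 - 3*I*√15) = 36 + (15 - 3*I*√15) = 51 - 3*I*√15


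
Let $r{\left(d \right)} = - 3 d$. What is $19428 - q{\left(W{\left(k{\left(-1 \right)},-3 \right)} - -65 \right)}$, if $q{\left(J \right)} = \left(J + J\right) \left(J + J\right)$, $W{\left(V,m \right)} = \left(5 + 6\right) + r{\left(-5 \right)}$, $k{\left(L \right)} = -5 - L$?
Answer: $-13696$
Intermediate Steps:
$W{\left(V,m \right)} = 26$ ($W{\left(V,m \right)} = \left(5 + 6\right) - -15 = 11 + 15 = 26$)
$q{\left(J \right)} = 4 J^{2}$ ($q{\left(J \right)} = 2 J 2 J = 4 J^{2}$)
$19428 - q{\left(W{\left(k{\left(-1 \right)},-3 \right)} - -65 \right)} = 19428 - 4 \left(26 - -65\right)^{2} = 19428 - 4 \left(26 + 65\right)^{2} = 19428 - 4 \cdot 91^{2} = 19428 - 4 \cdot 8281 = 19428 - 33124 = -13696$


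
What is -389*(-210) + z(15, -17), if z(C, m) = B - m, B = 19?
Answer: 81726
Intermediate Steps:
z(C, m) = 19 - m
-389*(-210) + z(15, -17) = -389*(-210) + (19 - 1*(-17)) = 81690 + (19 + 17) = 81690 + 36 = 81726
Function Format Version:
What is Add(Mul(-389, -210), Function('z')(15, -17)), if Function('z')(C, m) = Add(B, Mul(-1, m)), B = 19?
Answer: 81726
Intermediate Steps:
Function('z')(C, m) = Add(19, Mul(-1, m))
Add(Mul(-389, -210), Function('z')(15, -17)) = Add(Mul(-389, -210), Add(19, Mul(-1, -17))) = Add(81690, Add(19, 17)) = Add(81690, 36) = 81726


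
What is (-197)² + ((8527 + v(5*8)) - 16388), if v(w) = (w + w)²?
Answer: 37348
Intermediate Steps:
v(w) = 4*w² (v(w) = (2*w)² = 4*w²)
(-197)² + ((8527 + v(5*8)) - 16388) = (-197)² + ((8527 + 4*(5*8)²) - 16388) = 38809 + ((8527 + 4*40²) - 16388) = 38809 + ((8527 + 4*1600) - 16388) = 38809 + ((8527 + 6400) - 16388) = 38809 + (14927 - 16388) = 38809 - 1461 = 37348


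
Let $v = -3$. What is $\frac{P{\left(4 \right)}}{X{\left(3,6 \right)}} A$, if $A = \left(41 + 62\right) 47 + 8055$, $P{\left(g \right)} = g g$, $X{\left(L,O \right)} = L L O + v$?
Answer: $\frac{206336}{51} \approx 4045.8$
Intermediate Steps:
$X{\left(L,O \right)} = -3 + O L^{2}$ ($X{\left(L,O \right)} = L L O - 3 = L^{2} O - 3 = O L^{2} - 3 = -3 + O L^{2}$)
$P{\left(g \right)} = g^{2}$
$A = 12896$ ($A = 103 \cdot 47 + 8055 = 4841 + 8055 = 12896$)
$\frac{P{\left(4 \right)}}{X{\left(3,6 \right)}} A = \frac{4^{2}}{-3 + 6 \cdot 3^{2}} \cdot 12896 = \frac{16}{-3 + 6 \cdot 9} \cdot 12896 = \frac{16}{-3 + 54} \cdot 12896 = \frac{16}{51} \cdot 12896 = \frac{206336}{51}$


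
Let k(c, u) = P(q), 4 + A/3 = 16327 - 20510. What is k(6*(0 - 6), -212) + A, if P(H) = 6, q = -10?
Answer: -12555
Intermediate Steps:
A = -12561 (A = -12 + 3*(16327 - 20510) = -12 + 3*(-4183) = -12 - 12549 = -12561)
k(c, u) = 6
k(6*(0 - 6), -212) + A = 6 - 12561 = -12555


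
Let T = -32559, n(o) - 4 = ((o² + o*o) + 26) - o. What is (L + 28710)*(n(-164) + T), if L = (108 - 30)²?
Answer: 745531038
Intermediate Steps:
n(o) = 30 - o + 2*o² (n(o) = 4 + (((o² + o*o) + 26) - o) = 4 + (((o² + o²) + 26) - o) = 4 + ((2*o² + 26) - o) = 4 + ((26 + 2*o²) - o) = 4 + (26 - o + 2*o²) = 30 - o + 2*o²)
L = 6084 (L = 78² = 6084)
(L + 28710)*(n(-164) + T) = (6084 + 28710)*((30 - 1*(-164) + 2*(-164)²) - 32559) = 34794*((30 + 164 + 2*26896) - 32559) = 34794*((30 + 164 + 53792) - 32559) = 34794*(53986 - 32559) = 34794*21427 = 745531038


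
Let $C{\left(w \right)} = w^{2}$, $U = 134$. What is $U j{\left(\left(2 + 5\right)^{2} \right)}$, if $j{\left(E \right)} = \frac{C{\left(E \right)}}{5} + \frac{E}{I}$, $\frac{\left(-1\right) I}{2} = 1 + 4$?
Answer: $\frac{318451}{5} \approx 63690.0$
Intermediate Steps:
$I = -10$ ($I = - 2 \left(1 + 4\right) = \left(-2\right) 5 = -10$)
$j{\left(E \right)} = - \frac{E}{10} + \frac{E^{2}}{5}$ ($j{\left(E \right)} = \frac{E^{2}}{5} + \frac{E}{-10} = E^{2} \cdot \frac{1}{5} + E \left(- \frac{1}{10}\right) = \frac{E^{2}}{5} - \frac{E}{10} = - \frac{E}{10} + \frac{E^{2}}{5}$)
$U j{\left(\left(2 + 5\right)^{2} \right)} = 134 \frac{\left(2 + 5\right)^{2} \left(-1 + 2 \left(2 + 5\right)^{2}\right)}{10} = 134 \frac{7^{2} \left(-1 + 2 \cdot 7^{2}\right)}{10} = 134 \cdot \frac{1}{10} \cdot 49 \left(-1 + 2 \cdot 49\right) = 134 \cdot \frac{1}{10} \cdot 49 \left(-1 + 98\right) = 134 \cdot \frac{1}{10} \cdot 49 \cdot 97 = 134 \cdot \frac{4753}{10} = \frac{318451}{5}$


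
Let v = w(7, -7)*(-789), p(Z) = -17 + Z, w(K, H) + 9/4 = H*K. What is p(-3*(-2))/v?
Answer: -44/161745 ≈ -0.00027203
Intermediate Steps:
w(K, H) = -9/4 + H*K
v = 161745/4 (v = (-9/4 - 7*7)*(-789) = (-9/4 - 49)*(-789) = -205/4*(-789) = 161745/4 ≈ 40436.)
p(-3*(-2))/v = (-17 - 3*(-2))/(161745/4) = (-17 + 6)*(4/161745) = -11*4/161745 = -44/161745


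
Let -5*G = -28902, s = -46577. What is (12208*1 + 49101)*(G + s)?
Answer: -12505993747/5 ≈ -2.5012e+9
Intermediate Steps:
G = 28902/5 (G = -⅕*(-28902) = 28902/5 ≈ 5780.4)
(12208*1 + 49101)*(G + s) = (12208*1 + 49101)*(28902/5 - 46577) = (12208 + 49101)*(-203983/5) = 61309*(-203983/5) = -12505993747/5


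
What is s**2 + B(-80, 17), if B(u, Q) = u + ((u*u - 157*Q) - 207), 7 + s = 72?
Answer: 7669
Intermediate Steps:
s = 65 (s = -7 + 72 = 65)
B(u, Q) = -207 + u + u**2 - 157*Q (B(u, Q) = u + ((u**2 - 157*Q) - 207) = u + (-207 + u**2 - 157*Q) = -207 + u + u**2 - 157*Q)
s**2 + B(-80, 17) = 65**2 + (-207 - 80 + (-80)**2 - 157*17) = 4225 + (-207 - 80 + 6400 - 2669) = 4225 + 3444 = 7669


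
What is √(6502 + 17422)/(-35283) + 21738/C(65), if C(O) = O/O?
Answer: 21738 - 2*√5981/35283 ≈ 21738.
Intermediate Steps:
C(O) = 1
√(6502 + 17422)/(-35283) + 21738/C(65) = √(6502 + 17422)/(-35283) + 21738/1 = √23924*(-1/35283) + 21738*1 = (2*√5981)*(-1/35283) + 21738 = -2*√5981/35283 + 21738 = 21738 - 2*√5981/35283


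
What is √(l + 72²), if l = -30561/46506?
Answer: √1245619509862/15502 ≈ 71.995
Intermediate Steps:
l = -10187/15502 (l = -30561*1/46506 = -10187/15502 ≈ -0.65714)
√(l + 72²) = √(-10187/15502 + 72²) = √(-10187/15502 + 5184) = √(80352181/15502) = √1245619509862/15502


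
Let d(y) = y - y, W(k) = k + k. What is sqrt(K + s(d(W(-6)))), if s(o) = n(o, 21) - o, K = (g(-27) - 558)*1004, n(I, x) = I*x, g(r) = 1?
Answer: 2*I*sqrt(139807) ≈ 747.82*I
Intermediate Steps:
W(k) = 2*k
d(y) = 0
K = -559228 (K = (1 - 558)*1004 = -557*1004 = -559228)
s(o) = 20*o (s(o) = o*21 - o = 21*o - o = 20*o)
sqrt(K + s(d(W(-6)))) = sqrt(-559228 + 20*0) = sqrt(-559228 + 0) = sqrt(-559228) = 2*I*sqrt(139807)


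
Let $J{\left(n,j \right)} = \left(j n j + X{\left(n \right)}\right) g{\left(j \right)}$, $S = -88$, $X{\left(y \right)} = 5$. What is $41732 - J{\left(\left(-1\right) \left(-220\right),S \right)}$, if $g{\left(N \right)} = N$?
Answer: $149966012$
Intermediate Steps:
$J{\left(n,j \right)} = j \left(5 + n j^{2}\right)$ ($J{\left(n,j \right)} = \left(j n j + 5\right) j = \left(n j^{2} + 5\right) j = \left(5 + n j^{2}\right) j = j \left(5 + n j^{2}\right)$)
$41732 - J{\left(\left(-1\right) \left(-220\right),S \right)} = 41732 - - 88 \left(5 + \left(-1\right) \left(-220\right) \left(-88\right)^{2}\right) = 41732 - - 88 \left(5 + 220 \cdot 7744\right) = 41732 - - 88 \left(5 + 1703680\right) = 41732 - \left(-88\right) 1703685 = 41732 - -149924280 = 41732 + 149924280 = 149966012$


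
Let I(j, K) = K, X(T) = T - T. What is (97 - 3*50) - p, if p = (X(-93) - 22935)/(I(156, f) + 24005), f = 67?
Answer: -417627/8024 ≈ -52.047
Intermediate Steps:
X(T) = 0
p = -7645/8024 (p = (0 - 22935)/(67 + 24005) = -22935/24072 = -22935*1/24072 = -7645/8024 ≈ -0.95277)
(97 - 3*50) - p = (97 - 3*50) - 1*(-7645/8024) = (97 - 150) + 7645/8024 = -53 + 7645/8024 = -417627/8024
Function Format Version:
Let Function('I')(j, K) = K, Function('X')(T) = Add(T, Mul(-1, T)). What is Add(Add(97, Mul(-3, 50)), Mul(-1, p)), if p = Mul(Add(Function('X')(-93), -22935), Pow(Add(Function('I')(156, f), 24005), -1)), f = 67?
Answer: Rational(-417627, 8024) ≈ -52.047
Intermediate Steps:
Function('X')(T) = 0
p = Rational(-7645, 8024) (p = Mul(Add(0, -22935), Pow(Add(67, 24005), -1)) = Mul(-22935, Pow(24072, -1)) = Mul(-22935, Rational(1, 24072)) = Rational(-7645, 8024) ≈ -0.95277)
Add(Add(97, Mul(-3, 50)), Mul(-1, p)) = Add(Add(97, Mul(-3, 50)), Mul(-1, Rational(-7645, 8024))) = Add(Add(97, -150), Rational(7645, 8024)) = Add(-53, Rational(7645, 8024)) = Rational(-417627, 8024)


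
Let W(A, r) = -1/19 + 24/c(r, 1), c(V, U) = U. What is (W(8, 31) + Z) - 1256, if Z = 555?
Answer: -12864/19 ≈ -677.05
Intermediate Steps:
W(A, r) = 455/19 (W(A, r) = -1/19 + 24/1 = -1*1/19 + 24*1 = -1/19 + 24 = 455/19)
(W(8, 31) + Z) - 1256 = (455/19 + 555) - 1256 = 11000/19 - 1256 = -12864/19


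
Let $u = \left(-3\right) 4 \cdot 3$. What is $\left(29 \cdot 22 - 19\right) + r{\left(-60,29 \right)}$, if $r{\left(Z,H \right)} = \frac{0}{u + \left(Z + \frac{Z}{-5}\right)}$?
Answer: $619$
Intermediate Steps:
$u = -36$ ($u = \left(-12\right) 3 = -36$)
$r{\left(Z,H \right)} = 0$ ($r{\left(Z,H \right)} = \frac{0}{-36 + \left(Z + \frac{Z}{-5}\right)} = \frac{0}{-36 + \left(Z + Z \left(- \frac{1}{5}\right)\right)} = \frac{0}{-36 + \left(Z - \frac{Z}{5}\right)} = \frac{0}{-36 + \frac{4 Z}{5}} = 0$)
$\left(29 \cdot 22 - 19\right) + r{\left(-60,29 \right)} = \left(29 \cdot 22 - 19\right) + 0 = \left(638 - 19\right) + 0 = 619 + 0 = 619$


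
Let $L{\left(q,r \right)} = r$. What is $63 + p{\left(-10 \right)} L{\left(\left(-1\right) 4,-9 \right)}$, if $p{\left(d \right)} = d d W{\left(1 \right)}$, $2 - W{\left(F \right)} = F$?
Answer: $-837$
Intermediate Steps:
$W{\left(F \right)} = 2 - F$
$p{\left(d \right)} = d^{2}$ ($p{\left(d \right)} = d d \left(2 - 1\right) = d^{2} \left(2 - 1\right) = d^{2} \cdot 1 = d^{2}$)
$63 + p{\left(-10 \right)} L{\left(\left(-1\right) 4,-9 \right)} = 63 + \left(-10\right)^{2} \left(-9\right) = 63 + 100 \left(-9\right) = 63 - 900 = -837$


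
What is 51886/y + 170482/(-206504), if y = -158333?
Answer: -227154175/196966252 ≈ -1.1533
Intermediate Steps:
51886/y + 170482/(-206504) = 51886/(-158333) + 170482/(-206504) = 51886*(-1/158333) + 170482*(-1/206504) = -51886/158333 - 1027/1244 = -227154175/196966252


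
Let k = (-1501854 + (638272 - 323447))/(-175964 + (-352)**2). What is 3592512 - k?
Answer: 187024987691/52060 ≈ 3.5925e+6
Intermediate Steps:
k = 1187029/52060 (k = (-1501854 + 314825)/(-175964 + 123904) = -1187029/(-52060) = -1187029*(-1/52060) = 1187029/52060 ≈ 22.801)
3592512 - k = 3592512 - 1*1187029/52060 = 3592512 - 1187029/52060 = 187024987691/52060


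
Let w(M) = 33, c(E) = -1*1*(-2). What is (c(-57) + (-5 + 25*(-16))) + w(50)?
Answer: -370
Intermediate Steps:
c(E) = 2 (c(E) = -1*(-2) = 2)
(c(-57) + (-5 + 25*(-16))) + w(50) = (2 + (-5 + 25*(-16))) + 33 = (2 + (-5 - 400)) + 33 = (2 - 405) + 33 = -403 + 33 = -370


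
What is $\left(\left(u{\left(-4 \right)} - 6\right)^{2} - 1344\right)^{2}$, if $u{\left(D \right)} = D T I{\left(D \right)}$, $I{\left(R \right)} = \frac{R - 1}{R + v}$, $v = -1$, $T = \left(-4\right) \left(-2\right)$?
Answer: $10000$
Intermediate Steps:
$T = 8$
$I{\left(R \right)} = 1$ ($I{\left(R \right)} = \frac{R - 1}{R - 1} = \frac{-1 + R}{-1 + R} = 1$)
$u{\left(D \right)} = 8 D$ ($u{\left(D \right)} = D 8 \cdot 1 = 8 D 1 = 8 D$)
$\left(\left(u{\left(-4 \right)} - 6\right)^{2} - 1344\right)^{2} = \left(\left(8 \left(-4\right) - 6\right)^{2} - 1344\right)^{2} = \left(\left(-32 - 6\right)^{2} - 1344\right)^{2} = \left(\left(-38\right)^{2} - 1344\right)^{2} = \left(1444 - 1344\right)^{2} = 100^{2} = 10000$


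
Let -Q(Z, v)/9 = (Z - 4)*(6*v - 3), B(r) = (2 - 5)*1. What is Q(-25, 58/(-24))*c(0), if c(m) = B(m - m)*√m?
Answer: 0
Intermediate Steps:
B(r) = -3 (B(r) = -3*1 = -3)
c(m) = -3*√m
Q(Z, v) = -9*(-4 + Z)*(-3 + 6*v) (Q(Z, v) = -9*(Z - 4)*(6*v - 3) = -9*(-4 + Z)*(-3 + 6*v))
Q(-25, 58/(-24))*c(0) = (-108 + 27*(-25) + 216*(58/(-24)) - 54*(-25)*58/(-24))*(-3*√0) = (-108 - 675 + 216*(58*(-1/24)) - 54*(-25)*58*(-1/24))*(-3*0) = (-108 - 675 + 216*(-29/12) - 54*(-25)*(-29/12))*0 = (-108 - 675 - 522 - 6525/2)*0 = -9135/2*0 = 0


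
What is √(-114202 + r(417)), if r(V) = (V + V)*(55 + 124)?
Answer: 14*√179 ≈ 187.31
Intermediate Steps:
r(V) = 358*V (r(V) = (2*V)*179 = 358*V)
√(-114202 + r(417)) = √(-114202 + 358*417) = √(-114202 + 149286) = √35084 = 14*√179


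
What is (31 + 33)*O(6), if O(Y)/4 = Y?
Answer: 1536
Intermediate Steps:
O(Y) = 4*Y
(31 + 33)*O(6) = (31 + 33)*(4*6) = 64*24 = 1536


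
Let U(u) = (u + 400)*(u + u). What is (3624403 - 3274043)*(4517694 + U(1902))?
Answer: 4650854520720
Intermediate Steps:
U(u) = 2*u*(400 + u) (U(u) = (400 + u)*(2*u) = 2*u*(400 + u))
(3624403 - 3274043)*(4517694 + U(1902)) = (3624403 - 3274043)*(4517694 + 2*1902*(400 + 1902)) = 350360*(4517694 + 2*1902*2302) = 350360*(4517694 + 8756808) = 350360*13274502 = 4650854520720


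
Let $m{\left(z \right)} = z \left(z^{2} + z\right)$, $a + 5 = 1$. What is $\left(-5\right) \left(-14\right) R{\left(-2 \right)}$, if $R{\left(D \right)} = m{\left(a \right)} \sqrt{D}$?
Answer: $- 3360 i \sqrt{2} \approx - 4751.8 i$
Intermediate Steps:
$a = -4$ ($a = -5 + 1 = -4$)
$m{\left(z \right)} = z \left(z + z^{2}\right)$
$R{\left(D \right)} = - 48 \sqrt{D}$ ($R{\left(D \right)} = \left(-4\right)^{2} \left(1 - 4\right) \sqrt{D} = 16 \left(-3\right) \sqrt{D} = - 48 \sqrt{D}$)
$\left(-5\right) \left(-14\right) R{\left(-2 \right)} = \left(-5\right) \left(-14\right) \left(- 48 \sqrt{-2}\right) = 70 \left(- 48 i \sqrt{2}\right) = - 3360 i \sqrt{2}$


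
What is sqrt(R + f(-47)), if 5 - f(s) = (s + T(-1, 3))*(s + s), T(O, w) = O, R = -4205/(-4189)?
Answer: I*sqrt(79069963802)/4189 ≈ 67.127*I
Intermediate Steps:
R = 4205/4189 (R = -4205*(-1/4189) = 4205/4189 ≈ 1.0038)
f(s) = 5 - 2*s*(-1 + s) (f(s) = 5 - (s - 1)*(s + s) = 5 - (-1 + s)*2*s = 5 - 2*s*(-1 + s))
sqrt(R + f(-47)) = sqrt(4205/4189 + (5 - 2*(-47)**2 + 2*(-47))) = sqrt(4205/4189 + (5 - 2*2209 - 94)) = sqrt(4205/4189 + (5 - 4418 - 94)) = sqrt(4205/4189 - 4507) = sqrt(-18875618/4189) = I*sqrt(79069963802)/4189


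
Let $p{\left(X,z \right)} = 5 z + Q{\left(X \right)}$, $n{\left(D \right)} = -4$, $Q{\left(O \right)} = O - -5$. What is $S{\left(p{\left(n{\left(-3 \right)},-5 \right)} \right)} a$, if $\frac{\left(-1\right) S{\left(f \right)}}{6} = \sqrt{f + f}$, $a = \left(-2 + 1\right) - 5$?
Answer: $144 i \sqrt{3} \approx 249.42 i$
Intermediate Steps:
$Q{\left(O \right)} = 5 + O$ ($Q{\left(O \right)} = O + 5 = 5 + O$)
$a = -6$ ($a = -1 - 5 = -6$)
$p{\left(X,z \right)} = 5 + X + 5 z$ ($p{\left(X,z \right)} = 5 z + \left(5 + X\right) = 5 + X + 5 z$)
$S{\left(f \right)} = - 6 \sqrt{2} \sqrt{f}$ ($S{\left(f \right)} = - 6 \sqrt{f + f} = - 6 \sqrt{2 f} = - 6 \sqrt{2} \sqrt{f}$)
$S{\left(p{\left(n{\left(-3 \right)},-5 \right)} \right)} a = - 6 \sqrt{2} \sqrt{5 - 4 + 5 \left(-5\right)} \left(-6\right) = - 6 \sqrt{2} \sqrt{5 - 4 - 25} \left(-6\right) = - 6 \sqrt{2} \sqrt{-24} \left(-6\right) = - 6 \sqrt{2} \cdot 2 i \sqrt{6} \left(-6\right) = - 24 i \sqrt{3} \left(-6\right) = 144 i \sqrt{3}$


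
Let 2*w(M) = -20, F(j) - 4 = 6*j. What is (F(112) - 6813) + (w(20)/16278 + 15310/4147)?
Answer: -207014093966/33752433 ≈ -6133.3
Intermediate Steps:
F(j) = 4 + 6*j
w(M) = -10 (w(M) = (½)*(-20) = -10)
(F(112) - 6813) + (w(20)/16278 + 15310/4147) = ((4 + 6*112) - 6813) + (-10/16278 + 15310/4147) = ((4 + 672) - 6813) + (-10*1/16278 + 15310*(1/4147)) = (676 - 6813) + (-5/8139 + 15310/4147) = -6137 + 124587355/33752433 = -207014093966/33752433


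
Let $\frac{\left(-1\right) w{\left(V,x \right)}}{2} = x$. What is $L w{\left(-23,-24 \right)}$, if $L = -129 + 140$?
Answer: $528$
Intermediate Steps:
$L = 11$
$w{\left(V,x \right)} = - 2 x$
$L w{\left(-23,-24 \right)} = 11 \left(\left(-2\right) \left(-24\right)\right) = 11 \cdot 48 = 528$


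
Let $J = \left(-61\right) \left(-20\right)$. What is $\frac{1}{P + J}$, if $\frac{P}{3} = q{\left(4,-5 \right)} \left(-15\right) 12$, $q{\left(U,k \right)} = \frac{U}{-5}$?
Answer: $\frac{1}{1652} \approx 0.00060533$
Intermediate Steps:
$q{\left(U,k \right)} = - \frac{U}{5}$ ($q{\left(U,k \right)} = U \left(- \frac{1}{5}\right) = - \frac{U}{5}$)
$J = 1220$
$P = 432$ ($P = 3 \left(- \frac{1}{5}\right) 4 \left(-15\right) 12 = 3 \left(- \frac{4}{5}\right) \left(-15\right) 12 = 3 \cdot 12 \cdot 12 = 3 \cdot 144 = 432$)
$\frac{1}{P + J} = \frac{1}{432 + 1220} = \frac{1}{1652}$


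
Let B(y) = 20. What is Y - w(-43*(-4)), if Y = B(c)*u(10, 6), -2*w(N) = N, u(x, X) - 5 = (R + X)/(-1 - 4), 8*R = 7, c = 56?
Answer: 317/2 ≈ 158.50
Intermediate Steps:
R = 7/8 (R = (1/8)*7 = 7/8 ≈ 0.87500)
u(x, X) = 193/40 - X/5 (u(x, X) = 5 + (7/8 + X)/(-1 - 4) = 5 + (7/8 + X)/(-5) = 5 + (7/8 + X)*(-1/5) = 5 + (-7/40 - X/5) = 193/40 - X/5)
w(N) = -N/2
Y = 145/2 (Y = 20*(193/40 - 1/5*6) = 20*(193/40 - 6/5) = 20*(29/8) = 145/2 ≈ 72.500)
Y - w(-43*(-4)) = 145/2 - (-1)*(-43*(-4))/2 = 145/2 - (-1)*172/2 = 145/2 - 1*(-86) = 145/2 + 86 = 317/2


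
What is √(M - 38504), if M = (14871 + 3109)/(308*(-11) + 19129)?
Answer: 2*I*√265005630879/5247 ≈ 196.22*I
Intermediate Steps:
M = 17980/15741 (M = 17980/(-3388 + 19129) = 17980/15741 ≈ 1.1422)
√(M - 38504) = √(17980/15741 - 38504) = √(-606073484/15741) = 2*I*√265005630879/5247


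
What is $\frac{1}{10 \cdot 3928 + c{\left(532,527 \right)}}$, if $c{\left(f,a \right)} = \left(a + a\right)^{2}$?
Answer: $\frac{1}{1150196} \approx 8.6942 \cdot 10^{-7}$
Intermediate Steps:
$c{\left(f,a \right)} = 4 a^{2}$ ($c{\left(f,a \right)} = \left(2 a\right)^{2} = 4 a^{2}$)
$\frac{1}{10 \cdot 3928 + c{\left(532,527 \right)}} = \frac{1}{10 \cdot 3928 + 4 \cdot 527^{2}} = \frac{1}{39280 + 4 \cdot 277729} = \frac{1}{39280 + 1110916} = \frac{1}{1150196}$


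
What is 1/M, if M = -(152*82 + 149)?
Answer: -1/12613 ≈ -7.9283e-5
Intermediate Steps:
M = -12613 (M = -(12464 + 149) = -1*12613 = -12613)
1/M = 1/(-12613) = -1/12613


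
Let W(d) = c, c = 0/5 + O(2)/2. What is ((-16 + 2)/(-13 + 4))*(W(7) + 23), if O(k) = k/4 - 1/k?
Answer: 322/9 ≈ 35.778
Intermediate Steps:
O(k) = -1/k + k/4 (O(k) = k*(1/4) - 1/k = k/4 - 1/k = -1/k + k/4)
c = 0 (c = 0/5 + (-1/2 + (1/4)*2)/2 = 0*(1/5) + (-1*1/2 + 1/2)*(1/2) = 0 + (-1/2 + 1/2)*(1/2) = 0 + 0*(1/2) = 0 + 0 = 0)
W(d) = 0
((-16 + 2)/(-13 + 4))*(W(7) + 23) = ((-16 + 2)/(-13 + 4))*(0 + 23) = -14/(-9)*23 = -14*(-1/9)*23 = (14/9)*23 = 322/9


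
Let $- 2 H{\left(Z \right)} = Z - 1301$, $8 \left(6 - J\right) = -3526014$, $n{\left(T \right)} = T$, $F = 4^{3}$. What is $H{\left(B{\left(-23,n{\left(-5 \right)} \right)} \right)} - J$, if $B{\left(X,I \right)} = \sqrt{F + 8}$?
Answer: $- \frac{1760429}{4} - 3 \sqrt{2} \approx -4.4011 \cdot 10^{5}$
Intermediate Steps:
$F = 64$
$B{\left(X,I \right)} = 6 \sqrt{2}$ ($B{\left(X,I \right)} = \sqrt{64 + 8} = \sqrt{72} = 6 \sqrt{2}$)
$J = \frac{1763031}{4}$ ($J = 6 - - \frac{1763007}{4} = 6 + \frac{1763007}{4} = \frac{1763031}{4} \approx 4.4076 \cdot 10^{5}$)
$H{\left(Z \right)} = \frac{1301}{2} - \frac{Z}{2}$ ($H{\left(Z \right)} = - \frac{Z - 1301}{2} = - \frac{-1301 + Z}{2} = \frac{1301}{2} - \frac{Z}{2}$)
$H{\left(B{\left(-23,n{\left(-5 \right)} \right)} \right)} - J = \left(\frac{1301}{2} - \frac{6 \sqrt{2}}{2}\right) - \frac{1763031}{4} = \left(\frac{1301}{2} - 3 \sqrt{2}\right) - \frac{1763031}{4} = - \frac{1760429}{4} - 3 \sqrt{2}$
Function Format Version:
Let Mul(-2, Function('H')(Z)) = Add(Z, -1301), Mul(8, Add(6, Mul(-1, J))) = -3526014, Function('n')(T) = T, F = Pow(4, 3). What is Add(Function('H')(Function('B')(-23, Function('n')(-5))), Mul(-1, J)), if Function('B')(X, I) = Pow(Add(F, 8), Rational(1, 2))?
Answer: Add(Rational(-1760429, 4), Mul(-3, Pow(2, Rational(1, 2)))) ≈ -4.4011e+5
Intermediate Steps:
F = 64
Function('B')(X, I) = Mul(6, Pow(2, Rational(1, 2))) (Function('B')(X, I) = Pow(Add(64, 8), Rational(1, 2)) = Pow(72, Rational(1, 2)) = Mul(6, Pow(2, Rational(1, 2))))
J = Rational(1763031, 4) (J = Add(6, Mul(Rational(-1, 8), -3526014)) = Add(6, Rational(1763007, 4)) = Rational(1763031, 4) ≈ 4.4076e+5)
Function('H')(Z) = Add(Rational(1301, 2), Mul(Rational(-1, 2), Z)) (Function('H')(Z) = Mul(Rational(-1, 2), Add(Z, -1301)) = Mul(Rational(-1, 2), Add(-1301, Z)) = Add(Rational(1301, 2), Mul(Rational(-1, 2), Z)))
Add(Function('H')(Function('B')(-23, Function('n')(-5))), Mul(-1, J)) = Add(Add(Rational(1301, 2), Mul(Rational(-1, 2), Mul(6, Pow(2, Rational(1, 2))))), Mul(-1, Rational(1763031, 4))) = Add(Add(Rational(1301, 2), Mul(-3, Pow(2, Rational(1, 2)))), Rational(-1763031, 4)) = Add(Rational(-1760429, 4), Mul(-3, Pow(2, Rational(1, 2))))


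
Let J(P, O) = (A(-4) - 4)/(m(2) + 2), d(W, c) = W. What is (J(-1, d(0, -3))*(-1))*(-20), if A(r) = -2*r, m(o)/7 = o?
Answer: 5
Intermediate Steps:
m(o) = 7*o
J(P, O) = 1/4 (J(P, O) = (-2*(-4) - 4)/(7*2 + 2) = (8 - 4)/(14 + 2) = 4/16 = 4*(1/16) = 1/4)
(J(-1, d(0, -3))*(-1))*(-20) = ((1/4)*(-1))*(-20) = -1/4*(-20) = 5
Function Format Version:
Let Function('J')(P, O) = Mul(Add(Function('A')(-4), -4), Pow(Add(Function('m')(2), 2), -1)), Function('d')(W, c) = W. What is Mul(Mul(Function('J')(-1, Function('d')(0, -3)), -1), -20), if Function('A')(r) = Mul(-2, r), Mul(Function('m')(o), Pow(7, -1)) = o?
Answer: 5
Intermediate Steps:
Function('m')(o) = Mul(7, o)
Function('J')(P, O) = Rational(1, 4) (Function('J')(P, O) = Mul(Add(Mul(-2, -4), -4), Pow(Add(Mul(7, 2), 2), -1)) = Mul(Add(8, -4), Pow(Add(14, 2), -1)) = Mul(4, Pow(16, -1)) = Mul(4, Rational(1, 16)) = Rational(1, 4))
Mul(Mul(Function('J')(-1, Function('d')(0, -3)), -1), -20) = Mul(Mul(Rational(1, 4), -1), -20) = Mul(Rational(-1, 4), -20) = 5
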